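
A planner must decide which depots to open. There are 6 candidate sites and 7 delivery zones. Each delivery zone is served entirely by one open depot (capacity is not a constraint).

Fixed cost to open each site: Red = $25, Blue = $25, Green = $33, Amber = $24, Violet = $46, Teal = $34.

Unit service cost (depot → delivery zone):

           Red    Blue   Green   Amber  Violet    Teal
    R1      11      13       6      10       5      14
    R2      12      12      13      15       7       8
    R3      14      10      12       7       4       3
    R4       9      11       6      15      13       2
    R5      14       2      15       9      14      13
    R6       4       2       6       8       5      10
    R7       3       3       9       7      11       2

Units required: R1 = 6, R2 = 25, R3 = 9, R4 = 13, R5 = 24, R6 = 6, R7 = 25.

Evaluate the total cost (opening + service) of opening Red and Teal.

Total cost: 764

Each delivery zone is assigned to its cheapest site among the open ones.
{Red, Teal}: R1→Red 11·6=66, R2→Teal 8·25=200, R3→Teal 3·9=27, R4→Teal 2·13=26, R5→Teal 13·24=312, R6→Red 4·6=24, R7→Teal 2·25=50. Service 705; fixed 59; total 764.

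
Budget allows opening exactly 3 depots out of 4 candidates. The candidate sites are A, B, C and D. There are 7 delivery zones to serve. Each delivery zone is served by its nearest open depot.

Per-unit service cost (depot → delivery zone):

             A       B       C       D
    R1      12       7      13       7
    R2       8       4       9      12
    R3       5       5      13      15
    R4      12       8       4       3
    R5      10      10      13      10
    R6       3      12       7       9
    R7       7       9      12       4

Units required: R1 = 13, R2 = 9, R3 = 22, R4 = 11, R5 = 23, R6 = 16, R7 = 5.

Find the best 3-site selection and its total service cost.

With exactly 3 open, each delivery zone uses its cheapest among the chosen.
{A, B, D}: R1→B 7·13=91, R2→B 4·9=36, R3→A 5·22=110, R4→D 3·11=33, R5→A 10·23=230, R6→A 3·16=48, R7→D 4·5=20. Service cost 568.
{A, B, C}: service cost 594
{A, C, D}: service cost 604
Among all 4 size-3 choices, {A, B, D} is lowest.

Choose A, B and D; total service cost 568.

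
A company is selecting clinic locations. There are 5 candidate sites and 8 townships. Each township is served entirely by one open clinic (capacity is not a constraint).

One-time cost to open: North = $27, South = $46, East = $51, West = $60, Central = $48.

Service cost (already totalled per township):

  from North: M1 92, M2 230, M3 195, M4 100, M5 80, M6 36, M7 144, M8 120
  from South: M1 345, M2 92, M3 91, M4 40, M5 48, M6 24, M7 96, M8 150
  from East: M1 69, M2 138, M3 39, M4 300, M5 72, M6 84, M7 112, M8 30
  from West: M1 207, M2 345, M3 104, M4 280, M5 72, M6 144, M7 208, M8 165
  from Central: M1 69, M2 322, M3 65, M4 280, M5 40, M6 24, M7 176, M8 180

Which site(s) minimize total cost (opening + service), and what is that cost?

For any fixed open set, each township goes to its cheapest open site; total = fixed + service.
{South, East}: M1→East 69, M2→South 92, M3→East 39, M4→South 40, M5→South 48, M6→South 24, M7→South 96, M8→East 30. Service 438; fixed 97; total 535.
{North, South, East}: service 438 + fixed 124 = 562
{South, East, Central}: service 430 + fixed 145 = 575
{North, South, East, West, Central}: M1→East 69, M2→South 92, M3→East 39, M4→South 40, M5→Central 40, M6→South 24, M7→South 96, M8→East 30. Service 430; fixed 232; total 662.
No other subset beats 535.

Open South and East; minimum total cost 535.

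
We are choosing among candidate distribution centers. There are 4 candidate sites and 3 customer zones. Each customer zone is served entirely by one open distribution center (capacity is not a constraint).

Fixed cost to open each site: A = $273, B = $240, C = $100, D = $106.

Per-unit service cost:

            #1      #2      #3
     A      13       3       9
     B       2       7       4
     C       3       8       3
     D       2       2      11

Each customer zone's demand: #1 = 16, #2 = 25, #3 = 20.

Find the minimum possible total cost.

Minimum total cost: 348

For any fixed open set, each customer zone goes to its cheapest open site; total = fixed + service.
{C, D}: #1→D 2·16=32, #2→D 2·25=50, #3→C 3·20=60. Service 142; fixed 206; total 348.
{C}: #1→C 3·16=48, #2→C 8·25=200, #3→C 3·20=60. Service 308; fixed 100; total 408.
{D}: service 302 + fixed 106 = 408
{A, B, C, D}: #1→B 2·16=32, #2→D 2·25=50, #3→C 3·20=60. Service 142; fixed 719; total 861.
(All 15 nonempty subsets were checked; C and D is lowest.)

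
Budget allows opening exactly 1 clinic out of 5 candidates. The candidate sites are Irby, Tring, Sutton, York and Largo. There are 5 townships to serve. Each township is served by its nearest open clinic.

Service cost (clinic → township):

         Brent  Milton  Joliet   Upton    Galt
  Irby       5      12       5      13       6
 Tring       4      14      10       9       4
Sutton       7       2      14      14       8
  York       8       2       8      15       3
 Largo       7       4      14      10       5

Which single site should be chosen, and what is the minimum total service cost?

With exactly 1 open, each township uses its cheapest among the chosen.
{York}: Brent→York 8, Milton→York 2, Joliet→York 8, Upton→York 15, Galt→York 3. Service cost 36.
{Largo}: service cost 40
{Irby}: service cost 41
Among all 5 size-1 choices, {York} is lowest.

Choose York only; total service cost 36.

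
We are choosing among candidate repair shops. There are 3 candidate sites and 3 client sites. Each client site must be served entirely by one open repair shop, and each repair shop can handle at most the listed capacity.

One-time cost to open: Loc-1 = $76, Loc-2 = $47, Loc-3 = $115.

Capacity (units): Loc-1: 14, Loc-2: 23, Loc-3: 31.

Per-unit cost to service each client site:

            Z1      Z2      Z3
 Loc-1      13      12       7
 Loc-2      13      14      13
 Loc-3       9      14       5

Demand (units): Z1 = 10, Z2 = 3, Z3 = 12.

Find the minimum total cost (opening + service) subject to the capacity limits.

Minimum total cost: 307

Open {Loc-3}: Z1→Loc-3 9·10=90, Z2→Loc-3 14·3=42, Z3→Loc-3 5·12=60.
Loads: Loc-3 carries 25/31. Service 192; fixed 115; total 307.
Next best feasible plan costs 354.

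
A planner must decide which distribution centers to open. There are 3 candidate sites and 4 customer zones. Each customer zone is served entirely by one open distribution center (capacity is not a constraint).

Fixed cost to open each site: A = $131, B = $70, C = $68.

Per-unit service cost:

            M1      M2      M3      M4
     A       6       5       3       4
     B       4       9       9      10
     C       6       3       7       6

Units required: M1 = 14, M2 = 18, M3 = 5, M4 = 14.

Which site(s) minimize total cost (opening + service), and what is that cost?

Open C only; minimum total cost 325.

For any fixed open set, each customer zone goes to its cheapest open site; total = fixed + service.
{C}: M1→C 6·14=84, M2→C 3·18=54, M3→C 7·5=35, M4→C 6·14=84. Service 257; fixed 68; total 325.
{B, C}: service 229 + fixed 138 = 367
{A}: service 245 + fixed 131 = 376
{A, B, C}: service 181 + fixed 269 = 450
(All 7 nonempty subsets were checked; C only is lowest.)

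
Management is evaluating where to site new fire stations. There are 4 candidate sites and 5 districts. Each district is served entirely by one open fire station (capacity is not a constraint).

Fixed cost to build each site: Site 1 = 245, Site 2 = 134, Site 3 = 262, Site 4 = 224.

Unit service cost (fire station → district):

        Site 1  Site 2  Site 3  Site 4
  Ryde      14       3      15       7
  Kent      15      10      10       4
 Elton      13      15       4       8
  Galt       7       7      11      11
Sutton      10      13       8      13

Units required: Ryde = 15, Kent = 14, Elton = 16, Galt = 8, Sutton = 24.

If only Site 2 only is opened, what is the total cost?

Total cost: 927

Each district is assigned to its cheapest site among the open ones.
{Site 2}: Ryde→Site 2 3·15=45, Kent→Site 2 10·14=140, Elton→Site 2 15·16=240, Galt→Site 2 7·8=56, Sutton→Site 2 13·24=312. Service 793; fixed 134; total 927.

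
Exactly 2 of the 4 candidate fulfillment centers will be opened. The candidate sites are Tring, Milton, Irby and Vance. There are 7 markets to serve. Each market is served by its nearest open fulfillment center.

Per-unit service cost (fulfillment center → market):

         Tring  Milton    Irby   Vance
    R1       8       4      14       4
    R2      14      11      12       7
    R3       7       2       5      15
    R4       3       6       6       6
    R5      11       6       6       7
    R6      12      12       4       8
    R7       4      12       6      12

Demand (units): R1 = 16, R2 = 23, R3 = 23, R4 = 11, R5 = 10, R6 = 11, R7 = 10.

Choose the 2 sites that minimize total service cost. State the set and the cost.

With exactly 2 open, each market uses its cheapest among the chosen.
{Irby, Vance}: R1→Vance 4·16=64, R2→Vance 7·23=161, R3→Irby 5·23=115, R4→Irby 6·11=66, R5→Irby 6·10=60, R6→Irby 4·11=44, R7→Irby 6·10=60. Service cost 570.
{Milton, Irby}: service cost 593
{Milton, Vance}: service cost 605
Among all 6 size-2 choices, {Irby, Vance} is lowest.

Choose Irby and Vance; total service cost 570.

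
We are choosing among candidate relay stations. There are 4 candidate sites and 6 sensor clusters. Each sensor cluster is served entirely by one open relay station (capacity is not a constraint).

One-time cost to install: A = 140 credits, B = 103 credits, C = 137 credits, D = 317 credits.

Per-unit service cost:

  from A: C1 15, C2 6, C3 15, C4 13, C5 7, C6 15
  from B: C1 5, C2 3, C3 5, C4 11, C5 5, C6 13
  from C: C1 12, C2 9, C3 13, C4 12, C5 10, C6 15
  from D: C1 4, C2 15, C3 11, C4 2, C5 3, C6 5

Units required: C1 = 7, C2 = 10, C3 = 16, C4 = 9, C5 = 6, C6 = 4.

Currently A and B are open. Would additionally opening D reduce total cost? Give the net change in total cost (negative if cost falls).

Current service cost with {A, B}: 326.
Adding D: each sensor cluster re-picks its cheapest; new service cost 194, saving 132.
Extra fixed cost: 317. Net change = 317 − 132 = 185.
(Totals: 569 → 754.)

No — net change +185 (cost rises by 185).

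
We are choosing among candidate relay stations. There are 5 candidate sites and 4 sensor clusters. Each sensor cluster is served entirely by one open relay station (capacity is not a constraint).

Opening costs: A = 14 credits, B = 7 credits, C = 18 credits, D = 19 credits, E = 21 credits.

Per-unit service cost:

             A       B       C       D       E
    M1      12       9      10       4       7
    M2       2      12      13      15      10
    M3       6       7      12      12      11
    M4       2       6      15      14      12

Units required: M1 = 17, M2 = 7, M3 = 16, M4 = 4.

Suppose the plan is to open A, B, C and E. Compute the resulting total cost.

Total cost: 297

Each sensor cluster is assigned to its cheapest site among the open ones.
{A, B, C, E}: M1→E 7·17=119, M2→A 2·7=14, M3→A 6·16=96, M4→A 2·4=8. Service 237; fixed 60; total 297.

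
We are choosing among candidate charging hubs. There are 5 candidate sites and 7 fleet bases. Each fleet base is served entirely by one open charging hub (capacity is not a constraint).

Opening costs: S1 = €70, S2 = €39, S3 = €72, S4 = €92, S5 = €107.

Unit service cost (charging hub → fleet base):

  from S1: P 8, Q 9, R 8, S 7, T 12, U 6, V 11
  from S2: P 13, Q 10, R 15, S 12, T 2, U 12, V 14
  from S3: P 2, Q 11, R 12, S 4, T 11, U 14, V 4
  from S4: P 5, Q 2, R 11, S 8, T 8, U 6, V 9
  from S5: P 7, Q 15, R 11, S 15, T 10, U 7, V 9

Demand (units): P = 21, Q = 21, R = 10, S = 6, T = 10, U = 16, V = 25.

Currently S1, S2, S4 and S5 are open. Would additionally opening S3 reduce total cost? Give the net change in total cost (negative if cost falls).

Current service cost with {S1, S2, S4, S5}: 610.
Adding S3: each fleet base re-picks its cheapest; new service cost 404, saving 206.
Extra fixed cost: 72. Net change = 72 − 206 = -134.
(Totals: 918 → 784.)

Yes — net change −134 (cost falls by 134).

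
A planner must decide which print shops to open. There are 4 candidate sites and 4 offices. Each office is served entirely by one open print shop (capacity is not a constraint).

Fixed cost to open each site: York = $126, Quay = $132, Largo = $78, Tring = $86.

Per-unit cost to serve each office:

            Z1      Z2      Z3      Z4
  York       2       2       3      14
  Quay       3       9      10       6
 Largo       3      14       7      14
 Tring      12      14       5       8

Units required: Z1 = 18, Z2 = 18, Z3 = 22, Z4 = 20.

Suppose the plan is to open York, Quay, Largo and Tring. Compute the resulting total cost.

Each office is assigned to its cheapest site among the open ones.
{York, Quay, Largo, Tring}: Z1→York 2·18=36, Z2→York 2·18=36, Z3→York 3·22=66, Z4→Quay 6·20=120. Service 258; fixed 422; total 680.

Total cost: 680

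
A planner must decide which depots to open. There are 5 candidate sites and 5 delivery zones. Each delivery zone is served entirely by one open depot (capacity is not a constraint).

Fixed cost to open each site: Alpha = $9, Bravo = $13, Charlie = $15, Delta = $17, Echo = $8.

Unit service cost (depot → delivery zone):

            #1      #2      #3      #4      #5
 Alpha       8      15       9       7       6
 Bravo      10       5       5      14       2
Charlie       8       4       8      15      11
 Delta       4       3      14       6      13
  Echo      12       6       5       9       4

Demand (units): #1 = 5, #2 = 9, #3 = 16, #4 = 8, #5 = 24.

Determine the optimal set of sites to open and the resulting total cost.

For any fixed open set, each delivery zone goes to its cheapest open site; total = fixed + service.
{Bravo, Delta}: #1→Delta 4·5=20, #2→Delta 3·9=27, #3→Bravo 5·16=80, #4→Delta 6·8=48, #5→Bravo 2·24=48. Service 223; fixed 30; total 253.
{Bravo, Delta, Echo}: #1→Delta 4·5=20, #2→Delta 3·9=27, #3→Bravo 5·16=80, #4→Delta 6·8=48, #5→Bravo 2·24=48. Service 223; fixed 38; total 261.
{Alpha, Bravo, Delta}: service 223 + fixed 39 = 262
{Alpha, Bravo, Charlie, Delta, Echo}: service 223 + fixed 62 = 285
No other subset beats 253.

Open Bravo and Delta; minimum total cost 253.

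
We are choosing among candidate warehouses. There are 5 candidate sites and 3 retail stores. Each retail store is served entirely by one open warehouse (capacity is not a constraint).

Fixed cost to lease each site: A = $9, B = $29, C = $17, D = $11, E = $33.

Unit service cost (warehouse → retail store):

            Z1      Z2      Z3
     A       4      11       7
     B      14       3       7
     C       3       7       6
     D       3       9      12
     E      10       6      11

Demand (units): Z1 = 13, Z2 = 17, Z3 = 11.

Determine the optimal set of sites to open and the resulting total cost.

For any fixed open set, each retail store goes to its cheapest open site; total = fixed + service.
{B, C}: Z1→C 3·13=39, Z2→B 3·17=51, Z3→C 6·11=66. Service 156; fixed 46; total 202.
{B, D}: Z1→D 3·13=39, Z2→B 3·17=51, Z3→B 7·11=77. Service 167; fixed 40; total 207.
{A, B, C}: service 156 + fixed 55 = 211
{A, B, C, D, E}: Z1→C 3·13=39, Z2→B 3·17=51, Z3→C 6·11=66. Service 156; fixed 99; total 255.
No other subset beats 202.

Open B and C; minimum total cost 202.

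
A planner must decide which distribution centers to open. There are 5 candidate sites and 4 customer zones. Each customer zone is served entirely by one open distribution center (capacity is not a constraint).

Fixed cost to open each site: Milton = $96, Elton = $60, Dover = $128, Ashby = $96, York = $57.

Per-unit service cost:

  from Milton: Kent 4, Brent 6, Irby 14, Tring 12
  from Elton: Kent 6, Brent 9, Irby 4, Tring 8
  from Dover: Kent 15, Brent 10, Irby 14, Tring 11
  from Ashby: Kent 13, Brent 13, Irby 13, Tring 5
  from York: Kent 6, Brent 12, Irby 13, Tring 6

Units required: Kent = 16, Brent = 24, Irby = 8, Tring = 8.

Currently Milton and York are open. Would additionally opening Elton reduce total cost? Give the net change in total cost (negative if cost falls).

Yes — net change −12 (cost falls by 12).

Current service cost with {Milton, York}: 360.
Adding Elton: each customer zone re-picks its cheapest; new service cost 288, saving 72.
Extra fixed cost: 60. Net change = 60 − 72 = -12.
(Totals: 513 → 501.)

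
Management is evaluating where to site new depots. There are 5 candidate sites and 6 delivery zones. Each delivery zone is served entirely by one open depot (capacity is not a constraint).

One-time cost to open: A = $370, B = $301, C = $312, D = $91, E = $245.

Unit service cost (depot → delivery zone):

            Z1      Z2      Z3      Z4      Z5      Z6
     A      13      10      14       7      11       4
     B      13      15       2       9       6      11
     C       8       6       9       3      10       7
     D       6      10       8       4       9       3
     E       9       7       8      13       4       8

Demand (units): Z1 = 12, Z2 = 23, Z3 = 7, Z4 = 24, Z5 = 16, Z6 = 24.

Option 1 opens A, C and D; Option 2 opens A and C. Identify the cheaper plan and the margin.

Option 2 is cheaper by 20.

Option 1: {A, C, D}: Z1→D 6·12=72, Z2→C 6·23=138, Z3→D 8·7=56, Z4→C 3·24=72, Z5→D 9·16=144, Z6→D 3·24=72. Service 554; fixed 773; total 1327.
Option 2: {A, C}: Z1→C 8·12=96, Z2→C 6·23=138, Z3→C 9·7=63, Z4→C 3·24=72, Z5→C 10·16=160, Z6→A 4·24=96. Service 625; fixed 682; total 1307.
Difference: |1327 − 1307| = 20.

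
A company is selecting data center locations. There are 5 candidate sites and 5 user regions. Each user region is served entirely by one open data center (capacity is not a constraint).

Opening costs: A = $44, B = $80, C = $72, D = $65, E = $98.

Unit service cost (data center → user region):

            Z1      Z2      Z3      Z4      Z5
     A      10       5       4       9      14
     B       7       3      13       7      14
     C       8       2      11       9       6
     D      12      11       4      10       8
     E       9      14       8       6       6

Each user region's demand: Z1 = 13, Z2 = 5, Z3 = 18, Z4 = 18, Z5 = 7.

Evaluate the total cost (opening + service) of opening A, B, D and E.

Total cost: 615

Each user region is assigned to its cheapest site among the open ones.
{A, B, D, E}: Z1→B 7·13=91, Z2→B 3·5=15, Z3→A 4·18=72, Z4→E 6·18=108, Z5→E 6·7=42. Service 328; fixed 287; total 615.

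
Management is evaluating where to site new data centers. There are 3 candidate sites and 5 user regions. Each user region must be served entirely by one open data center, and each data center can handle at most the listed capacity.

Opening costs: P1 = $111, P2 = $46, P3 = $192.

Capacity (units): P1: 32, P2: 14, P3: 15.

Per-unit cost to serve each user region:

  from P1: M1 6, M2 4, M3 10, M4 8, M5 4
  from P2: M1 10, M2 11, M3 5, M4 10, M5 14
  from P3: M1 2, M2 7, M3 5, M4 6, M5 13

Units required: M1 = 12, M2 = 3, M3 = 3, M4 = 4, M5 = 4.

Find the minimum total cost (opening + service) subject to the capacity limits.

Open {P1}: M1→P1 6·12=72, M2→P1 4·3=12, M3→P1 10·3=30, M4→P1 8·4=32, M5→P1 4·4=16.
Loads: P1 carries 26/32. Service 162; fixed 111; total 273.
Next best feasible plan costs 304.

Minimum total cost: 273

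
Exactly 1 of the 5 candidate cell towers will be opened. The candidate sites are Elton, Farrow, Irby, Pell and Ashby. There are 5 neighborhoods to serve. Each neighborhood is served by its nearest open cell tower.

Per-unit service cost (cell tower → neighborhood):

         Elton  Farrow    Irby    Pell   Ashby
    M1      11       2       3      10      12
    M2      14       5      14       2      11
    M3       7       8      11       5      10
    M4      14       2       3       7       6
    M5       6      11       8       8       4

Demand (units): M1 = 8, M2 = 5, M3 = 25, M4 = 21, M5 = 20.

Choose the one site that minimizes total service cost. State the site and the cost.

With exactly 1 open, each neighborhood uses its cheapest among the chosen.
{Farrow}: M1→Farrow 2·8=16, M2→Farrow 5·5=25, M3→Farrow 8·25=200, M4→Farrow 2·21=42, M5→Farrow 11·20=220. Service cost 503.
{Pell}: service cost 522
{Irby}: service cost 592
Among all 5 size-1 choices, {Farrow} is lowest.

Choose Farrow only; total service cost 503.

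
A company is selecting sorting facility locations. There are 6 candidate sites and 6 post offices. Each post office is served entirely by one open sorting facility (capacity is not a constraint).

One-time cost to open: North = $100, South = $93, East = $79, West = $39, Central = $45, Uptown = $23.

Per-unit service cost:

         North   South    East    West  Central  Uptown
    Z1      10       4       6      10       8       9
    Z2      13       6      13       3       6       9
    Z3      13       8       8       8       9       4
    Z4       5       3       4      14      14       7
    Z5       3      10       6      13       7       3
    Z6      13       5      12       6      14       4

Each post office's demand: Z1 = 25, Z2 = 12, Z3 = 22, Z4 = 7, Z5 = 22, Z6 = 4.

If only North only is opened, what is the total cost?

Each post office is assigned to its cheapest site among the open ones.
{North}: Z1→North 10·25=250, Z2→North 13·12=156, Z3→North 13·22=286, Z4→North 5·7=35, Z5→North 3·22=66, Z6→North 13·4=52. Service 845; fixed 100; total 945.

Total cost: 945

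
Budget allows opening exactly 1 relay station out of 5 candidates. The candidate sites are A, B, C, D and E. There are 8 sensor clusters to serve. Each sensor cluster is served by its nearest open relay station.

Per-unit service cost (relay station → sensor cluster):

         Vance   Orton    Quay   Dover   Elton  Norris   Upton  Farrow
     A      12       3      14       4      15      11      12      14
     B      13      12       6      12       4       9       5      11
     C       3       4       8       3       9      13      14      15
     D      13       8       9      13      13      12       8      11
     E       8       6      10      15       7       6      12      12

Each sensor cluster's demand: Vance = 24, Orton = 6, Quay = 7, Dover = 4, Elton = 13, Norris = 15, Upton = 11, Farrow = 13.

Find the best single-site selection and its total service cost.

With exactly 1 open, each sensor cluster uses its cheapest among the chosen.
{C}: Vance→C 3·24=72, Orton→C 4·6=24, Quay→C 8·7=56, Dover→C 3·4=12, Elton→C 9·13=117, Norris→C 13·15=195, Upton→C 14·11=154, Farrow→C 15·13=195. Service cost 825.
{E}: service cost 827
{B}: service cost 859
Among all 5 size-1 choices, {C} is lowest.

Choose C only; total service cost 825.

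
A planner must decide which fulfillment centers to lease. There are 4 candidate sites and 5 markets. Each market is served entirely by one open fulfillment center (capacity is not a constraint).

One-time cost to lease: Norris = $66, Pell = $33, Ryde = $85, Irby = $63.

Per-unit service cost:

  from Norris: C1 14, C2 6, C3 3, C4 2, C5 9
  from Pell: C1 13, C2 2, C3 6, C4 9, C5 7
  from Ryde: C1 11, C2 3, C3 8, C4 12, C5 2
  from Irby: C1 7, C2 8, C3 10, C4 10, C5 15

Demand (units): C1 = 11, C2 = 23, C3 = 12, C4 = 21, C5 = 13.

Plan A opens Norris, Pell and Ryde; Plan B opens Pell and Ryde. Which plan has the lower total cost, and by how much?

Plan A is cheaper by 117.

Plan A: {Norris, Pell, Ryde}: C1→Ryde 11·11=121, C2→Pell 2·23=46, C3→Norris 3·12=36, C4→Norris 2·21=42, C5→Ryde 2·13=26. Service 271; fixed 184; total 455.
Plan B: {Pell, Ryde}: C1→Ryde 11·11=121, C2→Pell 2·23=46, C3→Pell 6·12=72, C4→Pell 9·21=189, C5→Ryde 2·13=26. Service 454; fixed 118; total 572.
Difference: |455 − 572| = 117.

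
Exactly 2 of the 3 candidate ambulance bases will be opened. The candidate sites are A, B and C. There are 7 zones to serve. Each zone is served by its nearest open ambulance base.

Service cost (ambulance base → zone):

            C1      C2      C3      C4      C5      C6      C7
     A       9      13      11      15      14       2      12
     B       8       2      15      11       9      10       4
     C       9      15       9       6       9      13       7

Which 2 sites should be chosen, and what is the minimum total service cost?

With exactly 2 open, each zone uses its cheapest among the chosen.
{A, B}: C1→B 8, C2→B 2, C3→A 11, C4→B 11, C5→B 9, C6→A 2, C7→B 4. Service cost 47.
{B, C}: service cost 48
{A, C}: service cost 55
Among all 3 size-2 choices, {A, B} is lowest.

Choose A and B; total service cost 47.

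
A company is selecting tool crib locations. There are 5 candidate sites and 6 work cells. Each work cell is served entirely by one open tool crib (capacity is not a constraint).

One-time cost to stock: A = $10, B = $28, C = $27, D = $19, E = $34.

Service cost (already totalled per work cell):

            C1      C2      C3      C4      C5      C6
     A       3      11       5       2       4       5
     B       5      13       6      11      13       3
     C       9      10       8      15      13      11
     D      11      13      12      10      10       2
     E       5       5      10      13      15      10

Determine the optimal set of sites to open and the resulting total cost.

Open A only; minimum total cost 40.

For any fixed open set, each work cell goes to its cheapest open site; total = fixed + service.
{A}: C1→A 3, C2→A 11, C3→A 5, C4→A 2, C5→A 4, C6→A 5. Service 30; fixed 10; total 40.
{A, D}: service 27 + fixed 29 = 56
{A, B}: service 28 + fixed 38 = 66
{A, B, C, D, E}: C1→A 3, C2→E 5, C3→A 5, C4→A 2, C5→A 4, C6→D 2. Service 21; fixed 118; total 139.
No other subset beats 40.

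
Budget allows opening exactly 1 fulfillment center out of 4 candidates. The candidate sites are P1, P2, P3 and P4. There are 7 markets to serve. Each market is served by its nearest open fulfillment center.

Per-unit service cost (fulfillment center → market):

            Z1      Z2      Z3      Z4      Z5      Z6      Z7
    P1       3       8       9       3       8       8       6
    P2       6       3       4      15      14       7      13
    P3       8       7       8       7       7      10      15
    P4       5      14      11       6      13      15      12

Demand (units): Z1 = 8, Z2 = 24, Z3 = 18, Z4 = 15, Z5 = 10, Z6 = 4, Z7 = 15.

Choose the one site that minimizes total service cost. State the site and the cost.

Choose P1 only; total service cost 625.

With exactly 1 open, each market uses its cheapest among the chosen.
{P1}: Z1→P1 3·8=24, Z2→P1 8·24=192, Z3→P1 9·18=162, Z4→P1 3·15=45, Z5→P1 8·10=80, Z6→P1 8·4=32, Z7→P1 6·15=90. Service cost 625.
{P2}: service cost 780
{P3}: service cost 816
Among all 4 size-1 choices, {P1} is lowest.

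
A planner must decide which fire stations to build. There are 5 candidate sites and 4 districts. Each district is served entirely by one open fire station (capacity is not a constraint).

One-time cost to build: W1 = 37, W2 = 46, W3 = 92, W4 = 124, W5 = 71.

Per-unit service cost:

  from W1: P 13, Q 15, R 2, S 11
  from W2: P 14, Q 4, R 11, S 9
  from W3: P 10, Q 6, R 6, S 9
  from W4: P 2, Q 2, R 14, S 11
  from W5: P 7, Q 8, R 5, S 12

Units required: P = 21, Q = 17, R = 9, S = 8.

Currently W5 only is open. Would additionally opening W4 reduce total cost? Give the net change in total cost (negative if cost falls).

Current service cost with {W5}: 424.
Adding W4: each district re-picks its cheapest; new service cost 209, saving 215.
Extra fixed cost: 124. Net change = 124 − 215 = -91.
(Totals: 495 → 404.)

Yes — net change −91 (cost falls by 91).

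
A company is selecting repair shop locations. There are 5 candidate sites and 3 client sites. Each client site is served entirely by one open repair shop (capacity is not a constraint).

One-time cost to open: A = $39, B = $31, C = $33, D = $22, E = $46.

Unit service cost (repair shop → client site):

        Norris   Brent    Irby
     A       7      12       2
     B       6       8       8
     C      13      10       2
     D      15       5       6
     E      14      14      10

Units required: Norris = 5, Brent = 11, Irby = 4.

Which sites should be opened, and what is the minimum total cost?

Open A and D; minimum total cost 159.

For any fixed open set, each client site goes to its cheapest open site; total = fixed + service.
{A, D}: Norris→A 7·5=35, Brent→D 5·11=55, Irby→A 2·4=8. Service 98; fixed 61; total 159.
{B, D}: service 109 + fixed 53 = 162
{D}: Norris→D 15·5=75, Brent→D 5·11=55, Irby→D 6·4=24. Service 154; fixed 22; total 176.
{A, B, C, D, E}: Norris→B 6·5=30, Brent→D 5·11=55, Irby→A 2·4=8. Service 93; fixed 171; total 264.
No other subset beats 159.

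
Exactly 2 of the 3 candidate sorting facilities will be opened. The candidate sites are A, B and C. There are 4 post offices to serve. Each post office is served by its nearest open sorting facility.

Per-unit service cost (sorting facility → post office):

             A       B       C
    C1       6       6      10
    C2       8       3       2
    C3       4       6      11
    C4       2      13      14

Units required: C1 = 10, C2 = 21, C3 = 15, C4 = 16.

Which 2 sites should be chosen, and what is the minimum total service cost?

Choose A and C; total service cost 194.

With exactly 2 open, each post office uses its cheapest among the chosen.
{A, C}: C1→A 6·10=60, C2→C 2·21=42, C3→A 4·15=60, C4→A 2·16=32. Service cost 194.
{A, B}: service cost 215
{B, C}: service cost 400
Among all 3 size-2 choices, {A, C} is lowest.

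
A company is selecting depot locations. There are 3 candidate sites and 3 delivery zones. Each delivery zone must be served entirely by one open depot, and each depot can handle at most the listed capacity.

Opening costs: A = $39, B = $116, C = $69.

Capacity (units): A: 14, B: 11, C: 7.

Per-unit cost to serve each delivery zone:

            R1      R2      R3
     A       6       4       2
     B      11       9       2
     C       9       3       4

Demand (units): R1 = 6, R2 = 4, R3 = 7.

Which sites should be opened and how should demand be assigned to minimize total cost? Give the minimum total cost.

Minimum total cost: 170

Open {A, C}: R1→A 6·6=36, R2→C 3·4=12, R3→A 2·7=14.
Loads: A carries 13/14, C carries 4/7. Service 62; fixed 108; total 170.
Next best feasible plan costs 188.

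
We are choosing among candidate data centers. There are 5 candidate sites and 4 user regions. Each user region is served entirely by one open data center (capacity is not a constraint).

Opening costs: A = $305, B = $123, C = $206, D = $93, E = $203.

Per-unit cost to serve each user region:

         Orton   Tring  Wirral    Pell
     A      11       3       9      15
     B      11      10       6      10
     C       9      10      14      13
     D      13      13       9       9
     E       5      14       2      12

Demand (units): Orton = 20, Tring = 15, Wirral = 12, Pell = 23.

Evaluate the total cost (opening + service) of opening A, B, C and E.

Each user region is assigned to its cheapest site among the open ones.
{A, B, C, E}: Orton→E 5·20=100, Tring→A 3·15=45, Wirral→E 2·12=24, Pell→B 10·23=230. Service 399; fixed 837; total 1236.

Total cost: 1236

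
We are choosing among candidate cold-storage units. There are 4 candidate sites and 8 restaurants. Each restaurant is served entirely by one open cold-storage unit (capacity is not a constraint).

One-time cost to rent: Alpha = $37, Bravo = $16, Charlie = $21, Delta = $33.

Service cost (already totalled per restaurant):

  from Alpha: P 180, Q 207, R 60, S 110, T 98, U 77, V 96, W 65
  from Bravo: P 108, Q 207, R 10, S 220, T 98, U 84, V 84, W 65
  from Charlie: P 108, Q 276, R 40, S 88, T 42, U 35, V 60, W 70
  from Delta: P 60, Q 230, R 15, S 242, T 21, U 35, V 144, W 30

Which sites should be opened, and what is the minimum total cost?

For any fixed open set, each restaurant goes to its cheapest open site; total = fixed + service.
{Bravo, Charlie, Delta}: P→Delta 60, Q→Bravo 207, R→Bravo 10, S→Charlie 88, T→Delta 21, U→Charlie 35, V→Charlie 60, W→Delta 30. Service 511; fixed 70; total 581.
{Charlie, Delta}: P→Delta 60, Q→Delta 230, R→Delta 15, S→Charlie 88, T→Delta 21, U→Charlie 35, V→Charlie 60, W→Delta 30. Service 539; fixed 54; total 593.
{Alpha, Charlie, Delta}: service 516 + fixed 91 = 607
{Alpha, Bravo, Charlie, Delta}: service 511 + fixed 107 = 618
No other subset beats 581.

Open Bravo, Charlie and Delta; minimum total cost 581.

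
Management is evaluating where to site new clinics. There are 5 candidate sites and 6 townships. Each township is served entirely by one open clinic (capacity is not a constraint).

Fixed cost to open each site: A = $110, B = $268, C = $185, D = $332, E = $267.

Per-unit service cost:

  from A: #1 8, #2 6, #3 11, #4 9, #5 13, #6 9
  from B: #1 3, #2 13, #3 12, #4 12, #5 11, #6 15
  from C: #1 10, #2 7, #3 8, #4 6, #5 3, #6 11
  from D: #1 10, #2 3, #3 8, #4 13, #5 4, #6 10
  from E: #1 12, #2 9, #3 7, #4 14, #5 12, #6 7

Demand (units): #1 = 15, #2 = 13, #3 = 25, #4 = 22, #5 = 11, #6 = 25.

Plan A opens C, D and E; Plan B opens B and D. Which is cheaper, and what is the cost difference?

Plan A: {C, D, E}: #1→C 10·15=150, #2→D 3·13=39, #3→E 7·25=175, #4→C 6·22=132, #5→C 3·11=33, #6→E 7·25=175. Service 704; fixed 784; total 1488.
Plan B: {B, D}: #1→B 3·15=45, #2→D 3·13=39, #3→D 8·25=200, #4→B 12·22=264, #5→D 4·11=44, #6→D 10·25=250. Service 842; fixed 600; total 1442.
Difference: |1488 − 1442| = 46.

Plan B is cheaper by 46.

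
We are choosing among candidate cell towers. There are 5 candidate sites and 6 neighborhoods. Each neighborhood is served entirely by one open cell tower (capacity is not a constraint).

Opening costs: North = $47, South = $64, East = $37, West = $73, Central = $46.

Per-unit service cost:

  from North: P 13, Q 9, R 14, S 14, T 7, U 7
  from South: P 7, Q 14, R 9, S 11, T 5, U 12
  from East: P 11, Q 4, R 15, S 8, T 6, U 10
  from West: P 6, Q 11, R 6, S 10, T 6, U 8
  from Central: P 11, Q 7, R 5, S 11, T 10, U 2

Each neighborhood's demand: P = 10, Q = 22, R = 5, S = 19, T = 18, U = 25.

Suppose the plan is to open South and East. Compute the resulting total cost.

Each neighborhood is assigned to its cheapest site among the open ones.
{South, East}: P→South 7·10=70, Q→East 4·22=88, R→South 9·5=45, S→East 8·19=152, T→South 5·18=90, U→East 10·25=250. Service 695; fixed 101; total 796.

Total cost: 796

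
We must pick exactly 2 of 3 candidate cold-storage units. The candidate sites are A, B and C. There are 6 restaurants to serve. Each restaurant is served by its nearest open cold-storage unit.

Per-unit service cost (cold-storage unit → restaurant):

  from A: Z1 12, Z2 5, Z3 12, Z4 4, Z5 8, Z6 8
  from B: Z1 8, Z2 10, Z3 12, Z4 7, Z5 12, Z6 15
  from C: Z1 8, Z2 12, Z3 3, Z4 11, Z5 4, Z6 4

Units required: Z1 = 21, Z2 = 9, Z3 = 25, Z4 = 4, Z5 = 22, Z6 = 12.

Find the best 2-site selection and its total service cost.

Choose A and C; total service cost 440.

With exactly 2 open, each restaurant uses its cheapest among the chosen.
{A, C}: Z1→C 8·21=168, Z2→A 5·9=45, Z3→C 3·25=75, Z4→A 4·4=16, Z5→C 4·22=88, Z6→C 4·12=48. Service cost 440.
{B, C}: service cost 497
{A, B}: service cost 801
Among all 3 size-2 choices, {A, C} is lowest.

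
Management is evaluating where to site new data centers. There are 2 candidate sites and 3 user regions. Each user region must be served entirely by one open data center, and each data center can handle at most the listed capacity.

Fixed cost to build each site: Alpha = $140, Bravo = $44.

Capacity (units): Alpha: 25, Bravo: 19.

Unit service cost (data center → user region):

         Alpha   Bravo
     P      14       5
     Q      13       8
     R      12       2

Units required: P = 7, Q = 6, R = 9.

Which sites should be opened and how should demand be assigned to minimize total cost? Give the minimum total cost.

Minimum total cost: 315

Open {Alpha, Bravo}: P→Bravo 5·7=35, Q→Alpha 13·6=78, R→Bravo 2·9=18.
Loads: Alpha carries 6/25, Bravo carries 16/19. Service 131; fixed 184; total 315.
Next best feasible plan costs 348.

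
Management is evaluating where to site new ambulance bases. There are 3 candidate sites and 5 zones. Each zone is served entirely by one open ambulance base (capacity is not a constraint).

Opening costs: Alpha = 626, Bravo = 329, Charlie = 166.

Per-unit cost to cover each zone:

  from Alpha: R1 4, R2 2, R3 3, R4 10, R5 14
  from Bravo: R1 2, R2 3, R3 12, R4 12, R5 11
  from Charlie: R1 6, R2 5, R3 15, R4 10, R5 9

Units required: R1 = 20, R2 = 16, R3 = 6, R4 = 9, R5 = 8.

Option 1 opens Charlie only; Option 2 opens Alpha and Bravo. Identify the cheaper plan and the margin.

Option 1 is cheaper by 605.

Option 1: {Charlie}: R1→Charlie 6·20=120, R2→Charlie 5·16=80, R3→Charlie 15·6=90, R4→Charlie 10·9=90, R5→Charlie 9·8=72. Service 452; fixed 166; total 618.
Option 2: {Alpha, Bravo}: R1→Bravo 2·20=40, R2→Alpha 2·16=32, R3→Alpha 3·6=18, R4→Alpha 10·9=90, R5→Bravo 11·8=88. Service 268; fixed 955; total 1223.
Difference: |618 − 1223| = 605.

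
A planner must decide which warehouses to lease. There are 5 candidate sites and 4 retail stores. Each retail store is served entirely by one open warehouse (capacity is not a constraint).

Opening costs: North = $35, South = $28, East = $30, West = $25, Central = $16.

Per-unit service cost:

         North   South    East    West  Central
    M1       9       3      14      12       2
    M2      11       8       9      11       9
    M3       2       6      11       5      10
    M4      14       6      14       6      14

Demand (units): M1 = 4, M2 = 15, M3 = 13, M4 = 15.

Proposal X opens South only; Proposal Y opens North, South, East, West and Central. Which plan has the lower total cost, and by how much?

Proposal X is cheaper by 50.

Proposal X: {South}: M1→South 3·4=12, M2→South 8·15=120, M3→South 6·13=78, M4→South 6·15=90. Service 300; fixed 28; total 328.
Proposal Y: {North, South, East, West, Central}: M1→Central 2·4=8, M2→South 8·15=120, M3→North 2·13=26, M4→South 6·15=90. Service 244; fixed 134; total 378.
Difference: |328 − 378| = 50.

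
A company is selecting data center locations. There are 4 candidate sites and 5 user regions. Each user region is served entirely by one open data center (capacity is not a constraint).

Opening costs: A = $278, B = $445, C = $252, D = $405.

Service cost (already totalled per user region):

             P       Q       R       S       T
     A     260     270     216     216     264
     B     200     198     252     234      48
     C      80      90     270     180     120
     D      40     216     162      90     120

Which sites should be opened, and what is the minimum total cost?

Open C only; minimum total cost 992.

For any fixed open set, each user region goes to its cheapest open site; total = fixed + service.
{C}: P→C 80, Q→C 90, R→C 270, S→C 180, T→C 120. Service 740; fixed 252; total 992.
{D}: service 628 + fixed 405 = 1033
{C, D}: service 502 + fixed 657 = 1159
{A, B, C, D}: service 430 + fixed 1380 = 1810
No other subset beats 992.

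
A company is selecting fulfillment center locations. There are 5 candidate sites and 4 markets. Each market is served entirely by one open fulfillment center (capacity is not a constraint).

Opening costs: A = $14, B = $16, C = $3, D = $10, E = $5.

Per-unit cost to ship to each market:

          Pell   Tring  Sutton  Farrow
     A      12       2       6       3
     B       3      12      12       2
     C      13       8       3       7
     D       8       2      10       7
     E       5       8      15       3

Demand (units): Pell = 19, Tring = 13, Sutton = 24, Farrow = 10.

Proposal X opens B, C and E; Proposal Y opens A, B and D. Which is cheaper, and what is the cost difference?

Proposal X is cheaper by 10.

Proposal X: {B, C, E}: Pell→B 3·19=57, Tring→C 8·13=104, Sutton→C 3·24=72, Farrow→B 2·10=20. Service 253; fixed 24; total 277.
Proposal Y: {A, B, D}: Pell→B 3·19=57, Tring→A 2·13=26, Sutton→A 6·24=144, Farrow→B 2·10=20. Service 247; fixed 40; total 287.
Difference: |277 − 287| = 10.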